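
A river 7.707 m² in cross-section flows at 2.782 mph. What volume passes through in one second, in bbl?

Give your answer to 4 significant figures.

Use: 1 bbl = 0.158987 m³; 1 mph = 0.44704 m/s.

2.782 mph × 0.44704 = 1.24367 m/s
V = v × A × t = 1.24367 m/s × 7.707 m² × 1 s = 9.58496 m³
9.58496 m³ ÷ (0.158987 m³/bbl) = 60.2877 bbl

60.29 bbl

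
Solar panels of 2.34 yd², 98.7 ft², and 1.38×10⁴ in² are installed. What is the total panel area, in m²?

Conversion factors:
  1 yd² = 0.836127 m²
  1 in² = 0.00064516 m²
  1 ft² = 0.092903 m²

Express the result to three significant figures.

2.34 yd² × 0.836127 → 1.95654 m²
98.7 ft² × 0.092903 → 9.16953 m²
1.38×10⁴ in² × 0.00064516 → 8.90321 m²
Total: 1.95654 + 9.16953 + 8.90321 = 20.0293 m²

20.0 m²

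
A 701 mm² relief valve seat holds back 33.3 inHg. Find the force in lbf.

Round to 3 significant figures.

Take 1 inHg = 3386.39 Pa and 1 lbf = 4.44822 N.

33.3 inHg × 3386.39 = 112767 Pa
701 mm² × 10⁻⁶ = 7.01×10⁻⁴ m²
F = P × A = 112767 Pa × 7.01×10⁻⁴ m² = 79.0497 N
79.0497 N ÷ (4.44822 N/lbf) = 17.7711 lbf

17.8 lbf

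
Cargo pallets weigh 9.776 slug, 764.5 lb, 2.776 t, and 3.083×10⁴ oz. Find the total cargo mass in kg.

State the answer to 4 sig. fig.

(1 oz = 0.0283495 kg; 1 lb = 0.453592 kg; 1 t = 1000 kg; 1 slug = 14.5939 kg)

4139 kg

9.776 slug × 14.5939 = 142.67 kg
764.5 lb × 0.453592 = 346.771 kg
2.776 t × 1000 = 2776 kg
3.083×10⁴ oz × 0.0283495 = 874.015 kg
Total: 142.67 + 346.771 + 2776 + 874.015 = 4139.46 kg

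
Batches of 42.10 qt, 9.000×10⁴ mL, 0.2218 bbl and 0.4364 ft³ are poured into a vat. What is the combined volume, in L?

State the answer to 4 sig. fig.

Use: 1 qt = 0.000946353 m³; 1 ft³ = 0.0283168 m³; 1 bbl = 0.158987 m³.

42.10 qt × 0.000946353 = 0.0398415 m³
9.000×10⁴ mL × 10⁻⁶ = 0.09 m³
0.2218 bbl × 0.158987 = 0.0352633 m³
0.4364 ft³ × 0.0283168 = 0.0123575 m³
Sum: 0.0398415 + 0.09 + 0.0352633 + 0.0123575 = 0.177462 m³
In L: 0.177462 / 0.001 = 177.462 L

177.5 L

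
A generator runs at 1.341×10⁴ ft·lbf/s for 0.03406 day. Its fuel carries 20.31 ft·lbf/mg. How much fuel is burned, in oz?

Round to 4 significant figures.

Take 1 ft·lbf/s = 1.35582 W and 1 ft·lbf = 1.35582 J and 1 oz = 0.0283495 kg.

68.54 oz

1.341×10⁴ ft·lbf/s → 18181.5 W
0.03406 day → 2942.78 s
E = P × t = 18181.5 × 2942.78 = 5.35042×10⁷ J
20.31 ft·lbf/mg → 2.75367×10⁷ J/kg
m = E / e_s = 5.35042×10⁷ / 2.75367×10⁷ = 1.94301 kg
In oz: 1.94301 / 0.0283495 = 68.5377 oz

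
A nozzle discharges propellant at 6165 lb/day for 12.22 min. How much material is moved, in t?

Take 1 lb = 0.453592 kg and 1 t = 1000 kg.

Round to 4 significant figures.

0.02373 t

6165 lb/day → 0.0323657 kg/s
12.22 min → 733.2 s
m = ṁ × t = 0.0323657 × 733.2 = 23.7305 kg
In t: 23.7305 / 1000 = 0.0237305 t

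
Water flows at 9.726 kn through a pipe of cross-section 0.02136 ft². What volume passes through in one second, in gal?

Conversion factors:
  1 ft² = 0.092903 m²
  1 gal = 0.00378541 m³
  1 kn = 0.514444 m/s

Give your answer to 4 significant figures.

9.726 kn × 0.514444 = 5.00348 m/s
0.02136 ft² × 0.092903 = 0.00198441 m²
V = v × A × t = 5.00348 m/s × 0.00198441 m² × 1 s = 0.00992896 m³
0.00992896 m³ ÷ (0.00378541 m³/gal) = 2.62295 gal

2.623 gal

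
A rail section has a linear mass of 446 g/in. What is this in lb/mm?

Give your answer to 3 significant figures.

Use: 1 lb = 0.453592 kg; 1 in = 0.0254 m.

0.0387 lb/mm

446 g/in × 0.001 kg/g ÷ 0.0254 m/in = 17.5591 kg/m
17.5591 kg/m ÷ 0.453592 kg/lb × 0.001 m/mm = 0.0387112 lb/mm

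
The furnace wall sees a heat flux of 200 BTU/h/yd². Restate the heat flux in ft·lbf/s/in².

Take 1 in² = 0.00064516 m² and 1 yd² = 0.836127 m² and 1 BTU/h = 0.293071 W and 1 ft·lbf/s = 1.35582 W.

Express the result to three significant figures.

0.0334 ft·lbf/s/in²

200 BTU/h/yd² × 0.293071 W/BTU/h ÷ 0.836127 m²/yd² = 70.102 W/m²
70.102 W/m² ÷ 1.35582 W/ft·lbf/s × 0.00064516 m²/in² = 0.0333577 ft·lbf/s/in²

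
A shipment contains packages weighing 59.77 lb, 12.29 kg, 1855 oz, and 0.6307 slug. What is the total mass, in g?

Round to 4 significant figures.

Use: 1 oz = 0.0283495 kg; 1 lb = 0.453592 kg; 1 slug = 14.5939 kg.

59.77 lb × 0.453592 = 27.1112 kg
12.29 kg (already kg)
1855 oz × 0.0283495 = 52.5883 kg
0.6307 slug × 14.5939 = 9.20437 kg
Total: 27.1112 + 12.29 + 52.5883 + 9.20437 = 101.194 kg
In g: 101.194 / 0.001 = 101194 g

1.012×10⁵ g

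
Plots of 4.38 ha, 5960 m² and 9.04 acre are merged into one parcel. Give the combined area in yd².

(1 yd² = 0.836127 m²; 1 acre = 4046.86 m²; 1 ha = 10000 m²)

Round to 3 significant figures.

4.38 ha × 10000 = 43800 m²
5960 m² (already m²)
9.04 acre × 4046.86 = 36583.6 m²
Total: 43800 + 5960 + 36583.6 = 86343.6 m²
In yd²: 86343.6 / 0.836127 = 103266 yd²

1.03×10⁵ yd²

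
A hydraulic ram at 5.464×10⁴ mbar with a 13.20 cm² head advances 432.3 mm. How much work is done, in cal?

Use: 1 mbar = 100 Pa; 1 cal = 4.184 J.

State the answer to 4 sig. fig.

5.464×10⁴ mbar → 5.464×10⁶ Pa
13.20 cm² → 0.00132 m²
F = P × A = 5.464×10⁶ × 0.00132 = 7212.48 N
432.3 mm → 0.4323 m
W = F × d = 7212.48 × 0.4323 = 3117.96 J
In cal: 3117.96 / 4.184 = 745.21 cal

745.2 cal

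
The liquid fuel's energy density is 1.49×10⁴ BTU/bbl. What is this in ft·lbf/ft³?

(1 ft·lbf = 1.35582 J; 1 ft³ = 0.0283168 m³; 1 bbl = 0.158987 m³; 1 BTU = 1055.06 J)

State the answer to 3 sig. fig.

1.49×10⁴ BTU/bbl × 1055.06 J/BTU ÷ 0.158987 m³/bbl = 9.88785×10⁷ J/m³
9.88785×10⁷ J/m³ ÷ 1.35582 J/ft·lbf × 0.0283168 m³/ft³ = 2.06511×10⁶ ft·lbf/ft³

2.07×10⁶ ft·lbf/ft³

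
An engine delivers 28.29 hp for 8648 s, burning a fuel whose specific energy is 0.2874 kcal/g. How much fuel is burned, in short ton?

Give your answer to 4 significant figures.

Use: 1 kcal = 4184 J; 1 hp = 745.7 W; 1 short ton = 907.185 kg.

28.29 hp → 21095.9 W
E = P × t = 21095.9 × 8648 = 1.82437×10⁸ J
0.2874 kcal/g → 1.20248×10⁶ J/kg
m = E / e_s = 1.82437×10⁸ / 1.20248×10⁶ = 151.717 kg
In short ton: 151.717 / 907.185 = 0.167239 short ton

0.1672 short ton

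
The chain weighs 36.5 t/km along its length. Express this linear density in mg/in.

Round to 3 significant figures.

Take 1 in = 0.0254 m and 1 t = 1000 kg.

36.5 t/km × 1000 kg/t ÷ 1000 m/km = 36.5 kg/m
36.5 kg/m ÷ 10⁻⁶ kg/mg × 0.0254 m/in = 927100 mg/in

9.27×10⁵ mg/in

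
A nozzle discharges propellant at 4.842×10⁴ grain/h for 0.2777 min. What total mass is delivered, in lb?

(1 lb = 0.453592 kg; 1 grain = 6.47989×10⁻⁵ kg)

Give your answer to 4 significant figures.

0.03201 lb

4.842×10⁴ grain/h → 8.71545×10⁻⁴ kg/s
0.2777 min → 16.662 s
m = ṁ × t = 8.71545×10⁻⁴ × 16.662 = 0.0145217 kg
In lb: 0.0145217 / 0.453592 = 0.0320149 lb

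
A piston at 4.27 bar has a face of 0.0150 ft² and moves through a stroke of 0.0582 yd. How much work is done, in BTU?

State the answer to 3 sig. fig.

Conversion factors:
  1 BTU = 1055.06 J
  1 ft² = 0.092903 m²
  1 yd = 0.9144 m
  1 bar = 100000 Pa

0.0300 BTU

4.27 bar → 427000 Pa
0.0150 ft² → 0.00139354 m²
F = P × A = 427000 × 0.00139354 = 595.042 N
0.0582 yd → 0.0532181 m
W = F × d = 595.042 × 0.0532181 = 31.667 J
In BTU: 31.667 / 1055.06 = 0.0300144 BTU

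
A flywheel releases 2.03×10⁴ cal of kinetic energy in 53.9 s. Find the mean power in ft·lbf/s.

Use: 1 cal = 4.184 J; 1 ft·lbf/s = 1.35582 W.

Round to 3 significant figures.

1160 ft·lbf/s

2.03×10⁴ cal × 4.184 → 84935.2 J
P = E / t = 84935.2 J / 53.9 s = 1575.79 W
1575.79 W ÷ (1.35582 W/ft·lbf/s) = 1162.24 ft·lbf/s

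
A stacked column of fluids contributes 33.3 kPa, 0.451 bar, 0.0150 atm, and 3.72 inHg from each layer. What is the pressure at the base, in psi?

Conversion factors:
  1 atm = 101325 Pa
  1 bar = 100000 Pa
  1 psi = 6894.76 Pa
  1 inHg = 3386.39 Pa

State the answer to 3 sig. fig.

13.4 psi

33.3 kPa × 1000 → 33300 Pa
0.451 bar × 100000 → 45100 Pa
0.0150 atm × 101325 → 1519.88 Pa
3.72 inHg × 3386.39 → 12597.4 Pa
Sum: 33300 + 45100 + 1519.88 + 12597.4 = 92517.3 Pa
In psi: 92517.3 / 6894.76 = 13.4185 psi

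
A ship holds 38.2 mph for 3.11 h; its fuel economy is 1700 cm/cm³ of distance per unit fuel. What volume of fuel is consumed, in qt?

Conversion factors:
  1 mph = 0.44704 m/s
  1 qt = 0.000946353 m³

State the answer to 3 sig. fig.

38.2 mph → 17.0769 m/s
3.11 h → 11196 s
d = v × t = 17.0769 × 11196 = 191193 m
1700 cm/cm³ → 1.7×10⁷ m/m³
V = d / (distance per unit fuel) = 191193 / 1.7×10⁷ = 0.0112466 m³
In qt: 0.0112466 / 0.000946353 = 11.8841 qt

11.9 qt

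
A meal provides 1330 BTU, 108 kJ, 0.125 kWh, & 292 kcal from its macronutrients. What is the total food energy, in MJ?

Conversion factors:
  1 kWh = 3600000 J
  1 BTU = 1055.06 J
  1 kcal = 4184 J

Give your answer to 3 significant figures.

3.18 MJ

1330 BTU × 1055.06 = 1.40323×10⁶ J
108 kJ × 1000 = 108000 J
0.125 kWh × 3600000 = 450000 J
292 kcal × 4184 = 1.22173×10⁶ J
Total: 1.40323×10⁶ + 108000 + 450000 + 1.22173×10⁶ = 3.18296×10⁶ J
In MJ: 3.18296×10⁶ / 1000000 = 3.18296 MJ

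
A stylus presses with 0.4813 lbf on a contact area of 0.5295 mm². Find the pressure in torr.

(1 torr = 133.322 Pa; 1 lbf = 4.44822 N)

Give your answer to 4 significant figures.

3.033×10⁴ torr

0.4813 lbf × 4.44822 = 2.14093 N
0.5295 mm² × 10⁻⁶ = 5.295×10⁻⁷ m²
P = F / A = 2.14093 N / 5.295×10⁻⁷ m² = 4.04331×10⁶ Pa
4.04331×10⁶ Pa ÷ (133.322 Pa/torr) = 30327.4 torr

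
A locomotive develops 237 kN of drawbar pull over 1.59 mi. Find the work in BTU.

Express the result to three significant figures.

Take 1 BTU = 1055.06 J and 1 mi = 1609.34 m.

5.75×10⁵ BTU

237 kN × 1000 = 237000 N
1.59 mi × 1609.34 = 2558.85 m
W = F × d = 237000 N × 2558.85 m = 6.06447×10⁸ J
6.06447×10⁸ J ÷ (1055.06 J/BTU) = 574799 BTU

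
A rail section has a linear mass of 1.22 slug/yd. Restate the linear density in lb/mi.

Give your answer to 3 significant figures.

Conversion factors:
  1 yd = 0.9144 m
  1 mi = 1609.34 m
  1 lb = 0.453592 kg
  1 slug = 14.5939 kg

1.22 slug/yd × 14.5939 kg/slug ÷ 0.9144 m/yd = 19.4713 kg/m
19.4713 kg/m ÷ 0.453592 kg/lb × 1609.34 m/mi = 69084 lb/mi

6.91×10⁴ lb/mi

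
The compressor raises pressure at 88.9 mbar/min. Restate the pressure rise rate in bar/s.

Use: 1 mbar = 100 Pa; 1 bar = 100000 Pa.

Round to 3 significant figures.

0.00148 bar/s

88.9 mbar/min × 100 Pa/mbar ÷ 60 s/min = 148.167 Pa/s
148.167 Pa/s ÷ 100000 Pa/bar = 0.00148167 bar/s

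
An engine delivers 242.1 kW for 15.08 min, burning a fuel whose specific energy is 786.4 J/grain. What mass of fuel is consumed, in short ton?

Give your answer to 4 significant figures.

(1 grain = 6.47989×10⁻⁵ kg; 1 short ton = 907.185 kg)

242.1 kW → 242100 W
15.08 min → 904.8 s
E = P × t = 242100 × 904.8 = 2.19052×10⁸ J
786.4 J/grain → 1.2136×10⁷ J/kg
m = E / e_s = 2.19052×10⁸ / 1.2136×10⁷ = 18.0498 kg
In short ton: 18.0498 / 907.185 = 0.0198965 short ton

0.01990 short ton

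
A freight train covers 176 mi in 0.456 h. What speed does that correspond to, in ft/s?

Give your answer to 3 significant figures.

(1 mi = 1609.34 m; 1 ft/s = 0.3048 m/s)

566 ft/s

176 mi × 1609.34 → 283244 m
0.456 h × 3600 → 1641.6 s
v = d / t = 283244 m / 1641.6 s = 172.541 m/s
172.541 m/s ÷ (0.3048 m/s/ft/s) = 566.079 ft/s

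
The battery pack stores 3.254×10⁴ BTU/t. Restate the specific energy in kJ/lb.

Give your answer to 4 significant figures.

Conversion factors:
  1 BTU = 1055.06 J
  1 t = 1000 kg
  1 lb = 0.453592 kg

3.254×10⁴ BTU/t × 1055.06 J/BTU ÷ 1000 kg/t = 34331.7 J/kg
34331.7 J/kg ÷ 1000 J/kJ × 0.453592 kg/lb = 15.5726 kJ/lb

15.57 kJ/lb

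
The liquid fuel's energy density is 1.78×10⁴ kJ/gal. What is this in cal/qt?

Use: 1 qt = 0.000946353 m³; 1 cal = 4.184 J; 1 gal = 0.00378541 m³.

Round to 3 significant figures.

1.06×10⁶ cal/qt

1.78×10⁴ kJ/gal × 1000 J/kJ ÷ 0.00378541 m³/gal = 4.70226×10⁹ J/m³
4.70226×10⁹ J/m³ ÷ 4.184 J/cal × 0.000946353 m³/qt = 1.06358×10⁶ cal/qt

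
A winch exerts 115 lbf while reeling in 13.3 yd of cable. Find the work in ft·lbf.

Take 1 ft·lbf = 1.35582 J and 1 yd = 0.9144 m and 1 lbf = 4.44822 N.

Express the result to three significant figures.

4590 ft·lbf

115 lbf × 4.44822 = 511.545 N
13.3 yd × 0.9144 = 12.1615 m
W = F × d = 511.545 N × 12.1615 m = 6221.15 J
6221.15 J ÷ (1.35582 J/ft·lbf) = 4588.48 ft·lbf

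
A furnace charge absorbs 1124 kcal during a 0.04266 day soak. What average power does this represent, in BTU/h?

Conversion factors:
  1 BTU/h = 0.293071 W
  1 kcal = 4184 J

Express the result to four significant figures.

4354 BTU/h

1124 kcal × 4184 → 4.70282×10⁶ J
0.04266 day × 86400 → 3685.82 s
P = E / t = 4.70282×10⁶ J / 3685.82 s = 1275.92 W
1275.92 W ÷ (0.293071 W/BTU/h) = 4353.62 BTU/h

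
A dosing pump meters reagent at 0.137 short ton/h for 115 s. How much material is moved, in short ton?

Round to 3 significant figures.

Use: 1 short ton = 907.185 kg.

0.00438 short ton

0.137 short ton/h → 0.0345234 kg/s
m = ṁ × t = 0.0345234 × 115 = 3.97019 kg
In short ton: 3.97019 / 907.185 = 0.00437638 short ton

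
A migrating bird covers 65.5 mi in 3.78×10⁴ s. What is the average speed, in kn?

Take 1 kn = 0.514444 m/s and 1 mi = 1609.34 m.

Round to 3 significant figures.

5.42 kn

65.5 mi × 1609.34 = 105412 m
v = d / t = 105412 m / 37800 s = 2.78868 m/s
2.78868 m/s ÷ (0.514444 m/s/kn) = 5.42076 kn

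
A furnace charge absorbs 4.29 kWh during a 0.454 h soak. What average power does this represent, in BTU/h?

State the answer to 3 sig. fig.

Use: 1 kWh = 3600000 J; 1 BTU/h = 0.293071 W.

4.29 kWh × 3600000 → 1.5444×10⁷ J
0.454 h × 3600 → 1634.4 s
P = E / t = 1.5444×10⁷ J / 1634.4 s = 9449.34 W
9449.34 W ÷ (0.293071 W/BTU/h) = 32242.5 BTU/h

3.22×10⁴ BTU/h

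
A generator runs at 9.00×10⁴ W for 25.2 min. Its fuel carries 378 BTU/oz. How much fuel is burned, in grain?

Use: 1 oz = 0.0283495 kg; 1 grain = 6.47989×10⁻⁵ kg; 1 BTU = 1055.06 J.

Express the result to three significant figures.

25.2 min → 1512 s
E = P × t = 90000 × 1512 = 1.3608×10⁸ J
378 BTU/oz → 1.40677×10⁷ J/kg
m = E / e_s = 1.3608×10⁸ / 1.40677×10⁷ = 9.67322 kg
In grain: 9.67322 / 6.47989×10⁻⁵ = 149281 grain

1.49×10⁵ grain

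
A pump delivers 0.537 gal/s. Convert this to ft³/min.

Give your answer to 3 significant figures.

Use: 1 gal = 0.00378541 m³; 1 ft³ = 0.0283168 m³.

0.537 gal/s × 0.00378541 m³/gal = 0.00203277 m³/s
0.00203277 m³/s ÷ 0.0283168 m³/ft³ × 60 s/min = 4.3072 ft³/min

4.31 ft³/min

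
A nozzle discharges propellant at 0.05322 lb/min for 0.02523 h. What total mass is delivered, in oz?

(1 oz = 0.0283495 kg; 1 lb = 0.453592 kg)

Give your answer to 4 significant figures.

0.05322 lb/min → 4.02336×10⁻⁴ kg/s
0.02523 h → 90.828 s
m = ṁ × t = 4.02336×10⁻⁴ × 90.828 = 0.0365434 kg
In oz: 0.0365434 / 0.0283495 = 1.28903 oz

1.289 oz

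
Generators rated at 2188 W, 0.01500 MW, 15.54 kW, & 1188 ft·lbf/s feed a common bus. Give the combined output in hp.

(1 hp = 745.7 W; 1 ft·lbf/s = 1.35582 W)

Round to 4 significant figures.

2188 W (already W)
0.01500 MW × 1000000 = 15000 W
15.54 kW × 1000 = 15540 W
1188 ft·lbf/s × 1.35582 = 1610.71 W
Combined: 2188 + 15000 + 15540 + 1610.71 = 34338.7 W
In hp: 34338.7 / 745.7 = 46.0489 hp

46.05 hp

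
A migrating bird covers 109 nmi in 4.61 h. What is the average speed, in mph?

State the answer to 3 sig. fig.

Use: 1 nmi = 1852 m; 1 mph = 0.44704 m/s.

27.2 mph

109 nmi × 1852 = 201868 m
4.61 h × 3600 = 16596 s
v = d / t = 201868 m / 16596 s = 12.1637 m/s
12.1637 m/s ÷ (0.44704 m/s/mph) = 27.2094 mph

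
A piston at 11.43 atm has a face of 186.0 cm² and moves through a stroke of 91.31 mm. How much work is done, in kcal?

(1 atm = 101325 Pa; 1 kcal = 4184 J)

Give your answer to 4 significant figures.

0.4701 kcal

11.43 atm → 1.15814×10⁶ Pa
186.0 cm² → 0.0186 m²
F = P × A = 1.15814×10⁶ × 0.0186 = 21541.4 N
91.31 mm → 0.09131 m
W = F × d = 21541.4 × 0.09131 = 1966.95 J
In kcal: 1966.95 / 4184 = 0.470112 kcal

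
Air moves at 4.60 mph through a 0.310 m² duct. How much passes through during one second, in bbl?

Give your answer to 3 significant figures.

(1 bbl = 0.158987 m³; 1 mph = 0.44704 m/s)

4.60 mph × 0.44704 → 2.05638 m/s
V = v × A × t = 2.05638 m/s × 0.31 m² × 1 s = 0.637478 m³
0.637478 m³ ÷ (0.158987 m³/bbl) = 4.00962 bbl

4.01 bbl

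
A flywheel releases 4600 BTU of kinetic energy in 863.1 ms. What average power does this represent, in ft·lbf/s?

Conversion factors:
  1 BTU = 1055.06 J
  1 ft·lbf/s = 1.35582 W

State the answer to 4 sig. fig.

4600 BTU × 1055.06 = 4.85328×10⁶ J
863.1 ms × 0.001 = 0.8631 s
P = E / t = 4.85328×10⁶ J / 0.8631 s = 5.62308×10⁶ W
5.62308×10⁶ W ÷ (1.35582 W/ft·lbf/s) = 4.14736×10⁶ ft·lbf/s

4.147×10⁶ ft·lbf/s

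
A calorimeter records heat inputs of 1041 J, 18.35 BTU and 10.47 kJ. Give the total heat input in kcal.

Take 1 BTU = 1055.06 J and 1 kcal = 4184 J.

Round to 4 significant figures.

1041 J (already J)
18.35 BTU × 1055.06 → 19360.4 J
10.47 kJ × 1000 → 10470 J
Total: 1041 + 19360.4 + 10470 = 30871.4 J
In kcal: 30871.4 / 4184 = 7.37844 kcal

7.378 kcal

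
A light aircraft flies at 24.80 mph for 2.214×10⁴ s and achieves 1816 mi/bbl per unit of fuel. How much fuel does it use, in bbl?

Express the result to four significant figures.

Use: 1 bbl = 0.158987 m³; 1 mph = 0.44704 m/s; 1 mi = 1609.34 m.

24.80 mph → 11.0866 m/s
d = v × t = 11.0866 × 22140 = 245457 m
1816 mi/bbl → 1.83824×10⁷ m/m³
V = d / (distance per unit fuel) = 245457 / 1.83824×10⁷ = 0.0133528 m³
In bbl: 0.0133528 / 0.158987 = 0.0839867 bbl

0.08399 bbl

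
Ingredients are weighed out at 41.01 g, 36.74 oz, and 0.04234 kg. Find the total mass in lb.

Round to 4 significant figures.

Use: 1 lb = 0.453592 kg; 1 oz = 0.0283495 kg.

2.480 lb

41.01 g × 0.001 = 0.04101 kg
36.74 oz × 0.0283495 = 1.04156 kg
0.04234 kg (already kg)
Sum: 0.04101 + 1.04156 + 0.04234 = 1.12491 kg
In lb: 1.12491 / 0.453592 = 2.48 lb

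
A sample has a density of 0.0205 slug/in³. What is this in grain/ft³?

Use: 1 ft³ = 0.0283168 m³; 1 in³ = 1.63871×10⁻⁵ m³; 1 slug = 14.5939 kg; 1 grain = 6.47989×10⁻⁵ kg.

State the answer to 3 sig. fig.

0.0205 slug/in³ × 14.5939 kg/slug ÷ 1.63871×10⁻⁵ m³/in³ = 18256.7 kg/m³
18256.7 kg/m³ ÷ 6.47989×10⁻⁵ kg/grain × 0.0283168 m³/ft³ = 7.97809×10⁶ grain/ft³

7.98×10⁶ grain/ft³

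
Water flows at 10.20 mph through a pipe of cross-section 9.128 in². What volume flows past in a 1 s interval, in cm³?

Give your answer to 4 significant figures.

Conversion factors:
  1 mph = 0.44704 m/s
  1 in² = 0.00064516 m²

10.20 mph × 0.44704 → 4.55981 m/s
9.128 in² × 0.00064516 → 0.00588902 m²
V = v × A × t = 4.55981 m/s × 0.00588902 m² × 1 s = 0.0268528 m³
0.0268528 m³ ÷ (10⁻⁶ m³/cm³) = 26852.8 cm³

2.685×10⁴ cm³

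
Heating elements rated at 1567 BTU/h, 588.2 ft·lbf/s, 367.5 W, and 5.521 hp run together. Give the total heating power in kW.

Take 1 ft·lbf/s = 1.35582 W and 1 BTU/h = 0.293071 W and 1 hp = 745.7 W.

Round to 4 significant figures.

1567 BTU/h × 0.293071 = 459.242 W
588.2 ft·lbf/s × 1.35582 = 797.493 W
367.5 W (already W)
5.521 hp × 745.7 = 4117.01 W
Combined: 459.242 + 797.493 + 367.5 + 4117.01 = 5741.24 W
In kW: 5741.24 / 1000 = 5.74124 kW

5.741 kW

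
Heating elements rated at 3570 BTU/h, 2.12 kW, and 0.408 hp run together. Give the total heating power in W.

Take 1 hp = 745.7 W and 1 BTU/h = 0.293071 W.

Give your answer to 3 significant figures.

3470 W

3570 BTU/h × 0.293071 = 1046.26 W
2.12 kW × 1000 = 2120 W
0.408 hp × 745.7 = 304.246 W
Sum: 1046.26 + 2120 + 304.246 = 3470.51 W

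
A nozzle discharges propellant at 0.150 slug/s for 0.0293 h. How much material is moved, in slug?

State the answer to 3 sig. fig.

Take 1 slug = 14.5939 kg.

0.150 slug/s → 2.18908 kg/s
0.0293 h → 105.48 s
m = ṁ × t = 2.18908 × 105.48 = 230.904 kg
In slug: 230.904 / 14.5939 = 15.822 slug

15.8 slug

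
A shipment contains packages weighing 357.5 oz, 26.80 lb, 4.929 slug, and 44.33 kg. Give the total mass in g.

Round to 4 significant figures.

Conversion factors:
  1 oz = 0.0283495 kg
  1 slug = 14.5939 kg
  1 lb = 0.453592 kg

357.5 oz × 0.0283495 → 10.1349 kg
26.80 lb × 0.453592 → 12.1563 kg
4.929 slug × 14.5939 → 71.9333 kg
44.33 kg (already kg)
Combined: 10.1349 + 12.1563 + 71.9333 + 44.33 = 138.554 kg
In g: 138.554 / 0.001 = 138554 g

1.386×10⁵ g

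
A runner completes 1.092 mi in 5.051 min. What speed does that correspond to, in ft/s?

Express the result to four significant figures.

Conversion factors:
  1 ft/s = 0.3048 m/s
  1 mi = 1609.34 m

1.092 mi × 1609.34 → 1757.4 m
5.051 min × 60 → 303.06 s
v = d / t = 1757.4 m / 303.06 s = 5.79885 m/s
5.79885 m/s ÷ (0.3048 m/s/ft/s) = 19.0251 ft/s

19.03 ft/s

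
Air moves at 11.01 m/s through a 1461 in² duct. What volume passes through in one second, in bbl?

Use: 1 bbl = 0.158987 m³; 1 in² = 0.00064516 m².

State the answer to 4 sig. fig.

1461 in² × 0.00064516 = 0.942579 m²
V = v × A × t = 11.01 m/s × 0.942579 m² × 1 s = 10.3778 m³
10.3778 m³ ÷ (0.158987 m³/bbl) = 65.2745 bbl

65.27 bbl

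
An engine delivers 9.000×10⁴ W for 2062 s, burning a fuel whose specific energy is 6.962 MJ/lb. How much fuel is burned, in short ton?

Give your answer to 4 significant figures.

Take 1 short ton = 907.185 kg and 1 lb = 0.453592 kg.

E = P × t = 90000 × 2062 = 1.8558×10⁸ J
6.962 MJ/lb → 1.53486×10⁷ J/kg
m = E / e_s = 1.8558×10⁸ / 1.53486×10⁷ = 12.091 kg
In short ton: 12.091 / 907.185 = 0.013328 short ton

0.01333 short ton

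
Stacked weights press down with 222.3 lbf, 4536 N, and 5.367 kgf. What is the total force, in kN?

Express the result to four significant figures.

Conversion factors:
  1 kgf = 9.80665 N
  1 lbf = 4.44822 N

5.577 kN

222.3 lbf × 4.44822 → 988.839 N
4536 N (already N)
5.367 kgf × 9.80665 → 52.6323 N
Total: 988.839 + 4536 + 52.6323 = 5577.47 N
In kN: 5577.47 / 1000 = 5.57747 kN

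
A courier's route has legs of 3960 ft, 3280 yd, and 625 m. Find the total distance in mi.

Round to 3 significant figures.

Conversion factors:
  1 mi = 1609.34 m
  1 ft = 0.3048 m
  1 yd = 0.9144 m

3960 ft × 0.3048 → 1207.01 m
3280 yd × 0.9144 → 2999.23 m
625 m (already m)
Sum: 1207.01 + 2999.23 + 625 = 4831.24 m
In mi: 4831.24 / 1609.34 = 3.002 mi

3.00 mi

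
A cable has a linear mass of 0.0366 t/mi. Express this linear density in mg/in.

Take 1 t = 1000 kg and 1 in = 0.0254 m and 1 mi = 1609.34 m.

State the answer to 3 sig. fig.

578 mg/in

0.0366 t/mi × 1000 kg/t ÷ 1609.34 m/mi = 0.0227422 kg/m
0.0227422 kg/m ÷ 10⁻⁶ kg/mg × 0.0254 m/in = 577.652 mg/in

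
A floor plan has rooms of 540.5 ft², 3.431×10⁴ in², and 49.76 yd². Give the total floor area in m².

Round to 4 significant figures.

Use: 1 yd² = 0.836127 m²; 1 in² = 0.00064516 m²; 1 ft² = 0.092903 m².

114.0 m²

540.5 ft² × 0.092903 → 50.2141 m²
3.431×10⁴ in² × 0.00064516 → 22.1354 m²
49.76 yd² × 0.836127 → 41.6057 m²
Total: 50.2141 + 22.1354 + 41.6057 = 113.955 m²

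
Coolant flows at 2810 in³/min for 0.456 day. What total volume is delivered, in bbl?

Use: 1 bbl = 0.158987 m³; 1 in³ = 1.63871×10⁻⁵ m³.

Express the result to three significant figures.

2810 in³/min → 7.67463×10⁻⁴ m³/s
0.456 day → 39398.4 s
V = Q × t = 7.67463×10⁻⁴ × 39398.4 = 30.2368 m³
In bbl: 30.2368 / 0.158987 = 190.184 bbl

190 bbl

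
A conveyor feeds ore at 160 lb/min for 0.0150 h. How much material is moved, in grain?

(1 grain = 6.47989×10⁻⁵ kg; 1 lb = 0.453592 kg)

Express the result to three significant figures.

160 lb/min → 1.20958 kg/s
0.0150 h → 54 s
m = ṁ × t = 1.20958 × 54 = 65.3173 kg
In grain: 65.3173 / 6.47989×10⁻⁵ = 1.008×10⁶ grain

1.01×10⁶ grain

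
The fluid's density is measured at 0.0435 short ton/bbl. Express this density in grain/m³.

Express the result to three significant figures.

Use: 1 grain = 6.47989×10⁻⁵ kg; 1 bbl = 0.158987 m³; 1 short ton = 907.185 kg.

3.83×10⁶ grain/m³

0.0435 short ton/bbl × 907.185 kg/short ton ÷ 0.158987 m³/bbl = 248.212 kg/m³
248.212 kg/m³ ÷ 6.47989×10⁻⁵ kg/grain = 3.8305×10⁶ grain/m³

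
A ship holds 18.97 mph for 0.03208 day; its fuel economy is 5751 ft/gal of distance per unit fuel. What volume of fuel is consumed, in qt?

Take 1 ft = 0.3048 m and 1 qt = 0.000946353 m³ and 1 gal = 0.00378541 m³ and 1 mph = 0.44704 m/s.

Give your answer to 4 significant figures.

18.97 mph → 8.48035 m/s
0.03208 day → 2771.71 s
d = v × t = 8.48035 × 2771.71 = 23505.1 m
5751 ft/gal → 463069 m/m³
V = d / (distance per unit fuel) = 23505.1 / 463069 = 0.0507594 m³
In qt: 0.0507594 / 0.000946353 = 53.6369 qt

53.64 qt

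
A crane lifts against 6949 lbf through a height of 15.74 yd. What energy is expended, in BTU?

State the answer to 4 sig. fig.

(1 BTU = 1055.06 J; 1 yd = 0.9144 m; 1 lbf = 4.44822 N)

6949 lbf × 4.44822 → 30910.7 N
15.74 yd × 0.9144 → 14.3927 m
W = F × d = 30910.7 N × 14.3927 m = 444888 J
444888 J ÷ (1055.06 J/BTU) = 421.671 BTU

421.7 BTU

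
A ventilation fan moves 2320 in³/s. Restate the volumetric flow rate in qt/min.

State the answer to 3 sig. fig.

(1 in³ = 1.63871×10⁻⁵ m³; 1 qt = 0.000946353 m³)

2410 qt/min

2320 in³/s × 1.63871×10⁻⁵ m³/in³ = 0.0380181 m³/s
0.0380181 m³/s ÷ 0.000946353 m³/qt × 60 s/min = 2410.4 qt/min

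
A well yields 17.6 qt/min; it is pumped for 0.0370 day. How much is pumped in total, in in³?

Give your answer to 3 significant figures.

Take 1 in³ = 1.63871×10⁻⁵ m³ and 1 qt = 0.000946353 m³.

17.6 qt/min → 2.77597×10⁻⁴ m³/s
0.0370 day → 3196.8 s
V = Q × t = 2.77597×10⁻⁴ × 3196.8 = 0.887422 m³
In in³: 0.887422 / 1.63871×10⁻⁵ = 54153.7 in³

5.42×10⁴ in³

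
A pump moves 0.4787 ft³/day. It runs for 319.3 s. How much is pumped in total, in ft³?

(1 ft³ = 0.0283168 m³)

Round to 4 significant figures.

0.4787 ft³/day → 1.56889×10⁻⁷ m³/s
V = Q × t = 1.56889×10⁻⁷ × 319.3 = 5.00947×10⁻⁵ m³
In ft³: 5.00947×10⁻⁵ / 0.0283168 = 0.00176908 ft³

0.001769 ft³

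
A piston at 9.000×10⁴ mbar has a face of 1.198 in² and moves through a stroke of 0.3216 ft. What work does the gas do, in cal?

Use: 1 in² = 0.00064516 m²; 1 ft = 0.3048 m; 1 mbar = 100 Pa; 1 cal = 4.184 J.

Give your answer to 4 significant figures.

163.0 cal

9.000×10⁴ mbar → 9×10⁶ Pa
1.198 in² → 7.72902×10⁻⁴ m²
F = P × A = 9×10⁶ × 7.72902×10⁻⁴ = 6956.12 N
0.3216 ft → 0.0980237 m
W = F × d = 6956.12 × 0.0980237 = 681.865 J
In cal: 681.865 / 4.184 = 162.97 cal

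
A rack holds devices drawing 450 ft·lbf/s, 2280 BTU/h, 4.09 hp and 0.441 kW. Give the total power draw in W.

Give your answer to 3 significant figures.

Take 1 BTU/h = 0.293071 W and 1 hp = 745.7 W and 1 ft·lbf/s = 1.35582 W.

450 ft·lbf/s × 1.35582 → 610.119 W
2280 BTU/h × 0.293071 → 668.202 W
4.09 hp × 745.7 → 3049.91 W
0.441 kW × 1000 → 441 W
Total: 610.119 + 668.202 + 3049.91 + 441 = 4769.23 W

4770 W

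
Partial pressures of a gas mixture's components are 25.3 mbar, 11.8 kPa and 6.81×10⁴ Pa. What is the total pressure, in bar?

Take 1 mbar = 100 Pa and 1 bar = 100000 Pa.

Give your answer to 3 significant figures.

0.824 bar

25.3 mbar × 100 = 2530 Pa
11.8 kPa × 1000 = 11800 Pa
6.81×10⁴ Pa (already Pa)
Total: 2530 + 11800 + 68100 = 82430 Pa
In bar: 82430 / 100000 = 0.8243 bar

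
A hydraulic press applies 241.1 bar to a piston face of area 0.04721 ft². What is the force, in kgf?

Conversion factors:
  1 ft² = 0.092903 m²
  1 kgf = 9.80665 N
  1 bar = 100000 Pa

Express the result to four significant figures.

241.1 bar × 100000 = 2.411×10⁷ Pa
0.04721 ft² × 0.092903 = 0.00438595 m²
F = P × A = 2.411×10⁷ Pa × 0.00438595 m² = 105745 N
105745 N ÷ (9.80665 N/kgf) = 10783 kgf

1.078×10⁴ kgf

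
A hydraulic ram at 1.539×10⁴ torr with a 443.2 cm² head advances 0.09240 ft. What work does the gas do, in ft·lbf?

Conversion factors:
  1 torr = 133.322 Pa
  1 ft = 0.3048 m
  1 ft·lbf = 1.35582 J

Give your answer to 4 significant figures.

1.539×10⁴ torr → 2.05183×10⁶ Pa
443.2 cm² → 0.04432 m²
F = P × A = 2.05183×10⁶ × 0.04432 = 90937.1 N
0.09240 ft → 0.0281635 m
W = F × d = 90937.1 × 0.0281635 = 2561.11 J
In ft·lbf: 2561.11 / 1.35582 = 1888.97 ft·lbf

1889 ft·lbf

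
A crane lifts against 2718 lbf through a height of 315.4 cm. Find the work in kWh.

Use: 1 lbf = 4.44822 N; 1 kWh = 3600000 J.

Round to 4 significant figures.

2718 lbf × 4.44822 → 12090.3 N
315.4 cm × 0.01 → 3.154 m
W = F × d = 12090.3 N × 3.154 m = 38132.8 J
38132.8 J ÷ (3600000 J/kWh) = 0.0105924 kWh

0.01059 kWh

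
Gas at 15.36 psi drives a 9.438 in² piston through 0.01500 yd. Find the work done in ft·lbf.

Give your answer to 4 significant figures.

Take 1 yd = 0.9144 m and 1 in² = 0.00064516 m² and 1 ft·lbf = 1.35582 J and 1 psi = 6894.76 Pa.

6.524 ft·lbf

15.36 psi → 105904 Pa
9.438 in² → 0.00608902 m²
F = P × A = 105904 × 0.00608902 = 644.852 N
0.01500 yd → 0.013716 m
W = F × d = 644.852 × 0.013716 = 8.84479 J
In ft·lbf: 8.84479 / 1.35582 = 6.52357 ft·lbf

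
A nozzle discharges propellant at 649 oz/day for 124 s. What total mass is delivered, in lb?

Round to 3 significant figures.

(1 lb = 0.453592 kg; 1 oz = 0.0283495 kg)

0.0582 lb

649 oz/day → 2.12949×10⁻⁴ kg/s
m = ṁ × t = 2.12949×10⁻⁴ × 124 = 0.0264057 kg
In lb: 0.0264057 / 0.453592 = 0.0582147 lb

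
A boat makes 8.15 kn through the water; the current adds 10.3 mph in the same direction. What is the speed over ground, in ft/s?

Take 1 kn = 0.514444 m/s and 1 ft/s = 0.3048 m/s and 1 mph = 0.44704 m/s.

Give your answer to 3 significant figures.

28.9 ft/s

8.15 kn × 0.514444 = 4.19272 m/s
10.3 mph × 0.44704 = 4.60451 m/s
Sum: 4.19272 + 4.60451 = 8.79723 m/s
In ft/s: 8.79723 / 0.3048 = 28.8623 ft/s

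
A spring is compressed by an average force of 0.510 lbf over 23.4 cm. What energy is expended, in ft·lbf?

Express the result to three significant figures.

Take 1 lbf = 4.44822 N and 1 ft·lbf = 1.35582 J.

0.392 ft·lbf

0.510 lbf × 4.44822 → 2.26859 N
23.4 cm × 0.01 → 0.234 m
W = F × d = 2.26859 N × 0.234 m = 0.53085 J
0.53085 J ÷ (1.35582 J/ft·lbf) = 0.391534 ft·lbf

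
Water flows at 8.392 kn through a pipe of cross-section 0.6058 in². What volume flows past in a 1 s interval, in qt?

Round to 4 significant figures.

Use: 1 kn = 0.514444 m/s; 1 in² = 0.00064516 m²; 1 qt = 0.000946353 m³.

1.783 qt

8.392 kn × 0.514444 → 4.31721 m/s
0.6058 in² × 0.00064516 → 3.90838×10⁻⁴ m²
V = v × A × t = 4.31721 m/s × 3.90838×10⁻⁴ m² × 1 s = 0.00168733 m³
0.00168733 m³ ÷ (0.000946353 m³/qt) = 1.78298 qt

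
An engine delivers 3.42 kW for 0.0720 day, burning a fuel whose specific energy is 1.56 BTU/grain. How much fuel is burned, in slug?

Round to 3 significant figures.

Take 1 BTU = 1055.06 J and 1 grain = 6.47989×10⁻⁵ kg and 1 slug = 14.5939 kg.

3.42 kW → 3420 W
0.0720 day → 6220.8 s
E = P × t = 3420 × 6220.8 = 2.12751×10⁷ J
1.56 BTU/grain → 2.54×10⁷ J/kg
m = E / e_s = 2.12751×10⁷ / 2.54×10⁷ = 0.837602 kg
In slug: 0.837602 / 14.5939 = 0.057394 slug

0.0574 slug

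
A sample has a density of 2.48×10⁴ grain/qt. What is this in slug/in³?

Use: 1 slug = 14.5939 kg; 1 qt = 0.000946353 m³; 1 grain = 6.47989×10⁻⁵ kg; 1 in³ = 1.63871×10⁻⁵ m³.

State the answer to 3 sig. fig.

0.00191 slug/in³

2.48×10⁴ grain/qt × 6.47989×10⁻⁵ kg/grain ÷ 0.000946353 m³/qt = 1698.11 kg/m³
1698.11 kg/m³ ÷ 14.5939 kg/slug × 1.63871×10⁻⁵ m³/in³ = 0.00190676 slug/in³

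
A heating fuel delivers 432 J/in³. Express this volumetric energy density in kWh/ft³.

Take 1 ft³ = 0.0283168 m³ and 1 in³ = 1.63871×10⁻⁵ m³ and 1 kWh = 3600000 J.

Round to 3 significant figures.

432 J/in³ ÷ 1.63871×10⁻⁵ m³/in³ = 2.63622×10⁷ J/m³
2.63622×10⁷ J/m³ ÷ 3600000 J/kWh × 0.0283168 m³/ft³ = 0.207359 kWh/ft³

0.207 kWh/ft³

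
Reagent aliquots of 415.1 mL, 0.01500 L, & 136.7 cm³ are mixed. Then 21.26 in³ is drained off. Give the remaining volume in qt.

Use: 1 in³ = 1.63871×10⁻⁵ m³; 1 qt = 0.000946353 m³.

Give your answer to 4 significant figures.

0.2308 qt

415.1 mL × 10⁻⁶ = 4.151×10⁻⁴ m³
0.01500 L × 0.001 = 1.5×10⁻⁵ m³
136.7 cm³ × 10⁻⁶ = 1.367×10⁻⁴ m³
21.26 in³ × 1.63871×10⁻⁵ = 3.4839×10⁻⁴ m³
Sum: 4.151×10⁻⁴ + 1.5×10⁻⁵ + 1.367×10⁻⁴ − 3.4839×10⁻⁴ = 2.1841×10⁻⁴ m³
In qt: 2.1841×10⁻⁴ / 0.000946353 = 0.230791 qt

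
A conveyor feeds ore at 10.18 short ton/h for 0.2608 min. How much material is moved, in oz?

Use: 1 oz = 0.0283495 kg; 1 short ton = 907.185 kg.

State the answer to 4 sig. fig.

10.18 short ton/h → 2.56532 kg/s
0.2608 min → 15.648 s
m = ṁ × t = 2.56532 × 15.648 = 40.1421 kg
In oz: 40.1421 / 0.0283495 = 1415.97 oz

1416 oz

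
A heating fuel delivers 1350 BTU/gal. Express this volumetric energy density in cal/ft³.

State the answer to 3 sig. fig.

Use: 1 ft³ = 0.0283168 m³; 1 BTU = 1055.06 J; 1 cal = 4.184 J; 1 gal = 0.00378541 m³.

1350 BTU/gal × 1055.06 J/BTU ÷ 0.00378541 m³/gal = 3.76269×10⁸ J/m³
3.76269×10⁸ J/m³ ÷ 4.184 J/cal × 0.0283168 m³/ft³ = 2.54654×10⁶ cal/ft³

2.55×10⁶ cal/ft³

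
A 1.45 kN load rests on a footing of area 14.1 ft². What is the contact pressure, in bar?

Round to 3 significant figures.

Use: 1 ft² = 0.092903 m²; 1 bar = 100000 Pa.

0.0111 bar

1.45 kN × 1000 → 1450 N
14.1 ft² × 0.092903 → 1.30993 m²
P = F / A = 1450 N / 1.30993 m² = 1106.93 Pa
1106.93 Pa ÷ (100000 Pa/bar) = 0.0110693 bar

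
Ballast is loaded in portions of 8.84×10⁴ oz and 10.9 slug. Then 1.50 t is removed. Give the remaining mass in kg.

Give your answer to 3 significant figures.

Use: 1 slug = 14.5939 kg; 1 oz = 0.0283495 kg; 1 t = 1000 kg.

8.84×10⁴ oz × 0.0283495 = 2506.1 kg
10.9 slug × 14.5939 = 159.074 kg
1.50 t × 1000 = 1500 kg
Sum: 2506.1 + 159.074 − 1500 = 1165.17 kg

1170 kg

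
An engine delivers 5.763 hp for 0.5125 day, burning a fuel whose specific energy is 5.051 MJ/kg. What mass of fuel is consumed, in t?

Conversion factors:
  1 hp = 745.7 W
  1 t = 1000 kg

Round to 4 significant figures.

0.03767 t

5.763 hp → 4297.47 W
0.5125 day → 44280 s
E = P × t = 4297.47 × 44280 = 1.90292×10⁸ J
5.051 MJ/kg → 5.051×10⁶ J/kg
m = E / e_s = 1.90292×10⁸ / 5.051×10⁶ = 37.6741 kg
In t: 37.6741 / 1000 = 0.0376741 t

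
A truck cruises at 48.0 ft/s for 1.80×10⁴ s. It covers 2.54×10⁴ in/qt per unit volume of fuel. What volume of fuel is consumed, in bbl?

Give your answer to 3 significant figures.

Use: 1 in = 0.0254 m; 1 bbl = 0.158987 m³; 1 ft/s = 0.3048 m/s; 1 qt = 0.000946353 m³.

2.43 bbl

48.0 ft/s → 14.6304 m/s
d = v × t = 14.6304 × 18000 = 263347 m
2.54×10⁴ in/qt → 681733 m/m³
V = d / (distance per unit fuel) = 263347 / 681733 = 0.386291 m³
In bbl: 0.386291 / 0.158987 = 2.4297 bbl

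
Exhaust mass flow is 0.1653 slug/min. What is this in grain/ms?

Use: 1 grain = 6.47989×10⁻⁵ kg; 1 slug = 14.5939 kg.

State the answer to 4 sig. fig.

0.6205 grain/ms

0.1653 slug/min × 14.5939 kg/slug ÷ 60 s/min = 0.0402062 kg/s
0.0402062 kg/s ÷ 6.47989×10⁻⁵ kg/grain × 0.001 s/ms = 0.620477 grain/ms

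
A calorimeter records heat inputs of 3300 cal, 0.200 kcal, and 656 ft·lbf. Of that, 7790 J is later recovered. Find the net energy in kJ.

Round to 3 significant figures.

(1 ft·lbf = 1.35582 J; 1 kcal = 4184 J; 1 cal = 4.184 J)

3300 cal × 4.184 → 13807.2 J
0.200 kcal × 4184 → 836.8 J
656 ft·lbf × 1.35582 → 889.418 J
7790 J (already J)
Result: 13807.2 + 836.8 + 889.418 − 7790 = 7743.42 J
In kJ: 7743.42 / 1000 = 7.74342 kJ

7.74 kJ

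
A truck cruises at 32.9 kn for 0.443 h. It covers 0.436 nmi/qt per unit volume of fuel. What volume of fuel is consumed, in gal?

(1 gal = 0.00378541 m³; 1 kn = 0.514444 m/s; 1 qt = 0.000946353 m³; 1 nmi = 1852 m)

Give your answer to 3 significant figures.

32.9 kn → 16.9252 m/s
0.443 h → 1594.8 s
d = v × t = 16.9252 × 1594.8 = 26992.3 m
0.436 nmi/qt → 853246 m/m³
V = d / (distance per unit fuel) = 26992.3 / 853246 = 0.0316348 m³
In gal: 0.0316348 / 0.00378541 = 8.35703 gal

8.36 gal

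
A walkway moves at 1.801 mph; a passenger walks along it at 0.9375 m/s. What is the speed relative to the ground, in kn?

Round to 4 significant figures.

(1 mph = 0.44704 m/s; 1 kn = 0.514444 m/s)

1.801 mph × 0.44704 = 0.805119 m/s
0.9375 m/s (already m/s)
Combined: 0.805119 + 0.9375 = 1.74262 m/s
In kn: 1.74262 / 0.514444 = 3.38739 kn

3.387 kn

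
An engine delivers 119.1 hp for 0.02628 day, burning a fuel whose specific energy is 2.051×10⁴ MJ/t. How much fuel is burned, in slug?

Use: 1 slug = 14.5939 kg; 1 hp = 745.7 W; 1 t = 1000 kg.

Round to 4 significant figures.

119.1 hp → 88812.9 W
0.02628 day → 2270.59 s
E = P × t = 88812.9 × 2270.59 = 2.01658×10⁸ J
2.051×10⁴ MJ/t → 2.051×10⁷ J/kg
m = E / e_s = 2.01658×10⁸ / 2.051×10⁷ = 9.83218 kg
In slug: 9.83218 / 14.5939 = 0.673718 slug

0.6737 slug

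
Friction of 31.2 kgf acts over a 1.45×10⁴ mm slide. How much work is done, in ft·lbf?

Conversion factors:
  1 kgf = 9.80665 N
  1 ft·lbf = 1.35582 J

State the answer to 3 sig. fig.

31.2 kgf × 9.80665 → 305.967 N
1.45×10⁴ mm × 0.001 → 14.5 m
W = F × d = 305.967 N × 14.5 m = 4436.52 J
4436.52 J ÷ (1.35582 J/ft·lbf) = 3272.2 ft·lbf

3270 ft·lbf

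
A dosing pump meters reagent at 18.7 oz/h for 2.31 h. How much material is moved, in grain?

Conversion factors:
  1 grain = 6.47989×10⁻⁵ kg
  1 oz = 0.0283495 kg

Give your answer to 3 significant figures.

18.7 oz/h → 1.4726×10⁻⁴ kg/s
2.31 h → 8316 s
m = ṁ × t = 1.4726×10⁻⁴ × 8316 = 1.22461 kg
In grain: 1.22461 / 6.47989×10⁻⁵ = 18898.6 grain

1.89×10⁴ grain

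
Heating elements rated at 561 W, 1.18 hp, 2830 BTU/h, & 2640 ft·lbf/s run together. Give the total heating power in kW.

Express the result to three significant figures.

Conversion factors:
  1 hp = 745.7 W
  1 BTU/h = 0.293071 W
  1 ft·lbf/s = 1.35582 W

5.85 kW

561 W (already W)
1.18 hp × 745.7 → 879.926 W
2830 BTU/h × 0.293071 → 829.391 W
2640 ft·lbf/s × 1.35582 → 3579.36 W
Sum: 561 + 879.926 + 829.391 + 3579.36 = 5849.68 W
In kW: 5849.68 / 1000 = 5.84968 kW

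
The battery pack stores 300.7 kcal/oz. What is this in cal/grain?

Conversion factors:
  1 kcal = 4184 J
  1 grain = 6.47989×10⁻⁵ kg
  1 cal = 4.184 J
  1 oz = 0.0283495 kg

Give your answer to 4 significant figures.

300.7 kcal/oz × 4184 J/kcal ÷ 0.0283495 kg/oz = 4.43792×10⁷ J/kg
4.43792×10⁷ J/kg ÷ 4.184 J/cal × 6.47989×10⁻⁵ kg/grain = 687.314 cal/grain

687.3 cal/grain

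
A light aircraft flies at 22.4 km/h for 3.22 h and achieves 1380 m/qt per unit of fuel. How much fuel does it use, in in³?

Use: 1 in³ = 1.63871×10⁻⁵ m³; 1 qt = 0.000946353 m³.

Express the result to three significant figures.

3020 in³

22.4 km/h → 6.22222 m/s
3.22 h → 11592 s
d = v × t = 6.22222 × 11592 = 72128 m
1380 m/qt → 1.45823×10⁶ m/m³
V = d / (distance per unit fuel) = 72128 / 1.45823×10⁶ = 0.0494627 m³
In in³: 0.0494627 / 1.63871×10⁻⁵ = 3018.39 in³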